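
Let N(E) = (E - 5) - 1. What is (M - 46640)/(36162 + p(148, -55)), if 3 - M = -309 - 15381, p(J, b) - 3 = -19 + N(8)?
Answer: -4421/5164 ≈ -0.85612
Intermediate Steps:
N(E) = -6 + E (N(E) = (-5 + E) - 1 = -6 + E)
p(J, b) = -14 (p(J, b) = 3 + (-19 + (-6 + 8)) = 3 + (-19 + 2) = 3 - 17 = -14)
M = 15693 (M = 3 - (-309 - 15381) = 3 - 1*(-15690) = 3 + 15690 = 15693)
(M - 46640)/(36162 + p(148, -55)) = (15693 - 46640)/(36162 - 14) = -30947/36148 = -30947*1/36148 = -4421/5164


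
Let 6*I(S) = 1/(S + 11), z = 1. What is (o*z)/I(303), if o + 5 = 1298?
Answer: 2436012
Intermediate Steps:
o = 1293 (o = -5 + 1298 = 1293)
I(S) = 1/(6*(11 + S)) (I(S) = 1/(6*(S + 11)) = 1/(6*(11 + S)))
(o*z)/I(303) = (1293*1)/((1/(6*(11 + 303)))) = 1293/(((⅙)/314)) = 1293/(((⅙)*(1/314))) = 1293/(1/1884) = 1293*1884 = 2436012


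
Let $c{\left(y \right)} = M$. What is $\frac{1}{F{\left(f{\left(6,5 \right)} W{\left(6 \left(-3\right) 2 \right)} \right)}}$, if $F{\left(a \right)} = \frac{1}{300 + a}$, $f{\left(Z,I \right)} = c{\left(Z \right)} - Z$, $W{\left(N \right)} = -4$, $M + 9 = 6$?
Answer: $336$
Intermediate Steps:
$M = -3$ ($M = -9 + 6 = -3$)
$c{\left(y \right)} = -3$
$f{\left(Z,I \right)} = -3 - Z$
$\frac{1}{F{\left(f{\left(6,5 \right)} W{\left(6 \left(-3\right) 2 \right)} \right)}} = \frac{1}{\frac{1}{300 + \left(-3 - 6\right) \left(-4\right)}} = \frac{1}{\frac{1}{300 - -36}} = \frac{1}{\frac{1}{300 + 36}} = \frac{1}{\frac{1}{336}} = 336$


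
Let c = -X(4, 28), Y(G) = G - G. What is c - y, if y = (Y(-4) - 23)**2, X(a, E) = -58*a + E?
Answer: -325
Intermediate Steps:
X(a, E) = E - 58*a
Y(G) = 0
c = 204 (c = -(28 - 58*4) = -(28 - 232) = -1*(-204) = 204)
y = 529 (y = (0 - 23)**2 = (-23)**2 = 529)
c - y = 204 - 1*529 = 204 - 529 = -325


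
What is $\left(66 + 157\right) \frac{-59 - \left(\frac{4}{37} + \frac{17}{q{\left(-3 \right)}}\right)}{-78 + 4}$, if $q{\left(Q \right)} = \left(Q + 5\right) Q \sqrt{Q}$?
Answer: $\frac{487701}{2738} + \frac{3791 i \sqrt{3}}{1332} \approx 178.12 + 4.9296 i$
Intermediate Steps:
$q{\left(Q \right)} = Q^{\frac{3}{2}} \left(5 + Q\right)$ ($q{\left(Q \right)} = \left(5 + Q\right) Q^{\frac{3}{2}} = Q^{\frac{3}{2}} \left(5 + Q\right)$)
$\left(66 + 157\right) \frac{-59 - \left(\frac{4}{37} + \frac{17}{q{\left(-3 \right)}}\right)}{-78 + 4} = \left(66 + 157\right) \frac{-59 - \left(\frac{4}{37} + 17 \frac{i \sqrt{3}}{9 \left(5 - 3\right)}\right)}{-78 + 4} = 223 \frac{-59 - \left(\frac{4}{37} + \frac{17}{- 3 i \sqrt{3} \cdot 2}\right)}{-74} = 223 \left(-59 - \left(\frac{4}{37} + \frac{17}{\left(-6\right) i \sqrt{3}}\right)\right) \left(- \frac{1}{74}\right) = 223 \left(-59 - \left(\frac{4}{37} + 17 \frac{i \sqrt{3}}{18}\right)\right) \left(- \frac{1}{74}\right) = 223 \left(-59 - \left(\frac{4}{37} + \frac{17 i \sqrt{3}}{18}\right)\right) \left(- \frac{1}{74}\right) = 223 \left(- \frac{2187}{37} - \frac{17 i \sqrt{3}}{18}\right) \left(- \frac{1}{74}\right) = 223 \left(\frac{2187}{2738} + \frac{17 i \sqrt{3}}{1332}\right) = \frac{487701}{2738} + \frac{3791 i \sqrt{3}}{1332}$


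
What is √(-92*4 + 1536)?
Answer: 4*√73 ≈ 34.176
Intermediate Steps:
√(-92*4 + 1536) = √(-368 + 1536) = √1168 = 4*√73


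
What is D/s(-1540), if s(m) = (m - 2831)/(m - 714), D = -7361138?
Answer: -16592005052/4371 ≈ -3.7959e+6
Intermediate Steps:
s(m) = (-2831 + m)/(-714 + m)
D/s(-1540) = -7361138*(-714 - 1540)/(-2831 - 1540) = -7361138/(-4371/(-2254)) = -7361138/((-1/2254*(-4371))) = -7361138/4371/2254 = -7361138*2254/4371 = -16592005052/4371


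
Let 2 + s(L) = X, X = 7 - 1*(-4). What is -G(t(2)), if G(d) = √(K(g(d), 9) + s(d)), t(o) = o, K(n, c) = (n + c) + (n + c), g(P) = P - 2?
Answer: -3*√3 ≈ -5.1962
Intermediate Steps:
X = 11 (X = 7 + 4 = 11)
s(L) = 9 (s(L) = -2 + 11 = 9)
g(P) = -2 + P
K(n, c) = 2*c + 2*n (K(n, c) = (c + n) + (c + n) = 2*c + 2*n)
G(d) = √(23 + 2*d) (G(d) = √((2*9 + 2*(-2 + d)) + 9) = √((18 + (-4 + 2*d)) + 9) = √((14 + 2*d) + 9) = √(23 + 2*d))
-G(t(2)) = -√(23 + 2*2) = -√(23 + 4) = -√27 = -3*√3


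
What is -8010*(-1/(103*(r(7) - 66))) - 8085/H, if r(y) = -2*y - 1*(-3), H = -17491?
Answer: -75980775/138721121 ≈ -0.54772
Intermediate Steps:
r(y) = 3 - 2*y (r(y) = -2*y + 3 = 3 - 2*y)
-8010*(-1/(103*(r(7) - 66))) - 8085/H = -8010*(-1/(103*((3 - 2*7) - 66))) - 8085/(-17491) = -8010*(-1/(103*((3 - 14) - 66))) - 8085*(-1/17491) = -8010*(-1/(103*(-11 - 66))) + 8085/17491 = -8010/((-103*(-77))) + 8085/17491 = -8010/7931 + 8085/17491 = -75980775/138721121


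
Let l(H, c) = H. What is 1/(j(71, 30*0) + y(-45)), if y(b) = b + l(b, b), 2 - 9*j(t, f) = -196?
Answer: -1/68 ≈ -0.014706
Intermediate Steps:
j(t, f) = 22 (j(t, f) = 2/9 - ⅑*(-196) = 2/9 + 196/9 = 22)
y(b) = 2*b (y(b) = b + b = 2*b)
1/(j(71, 30*0) + y(-45)) = 1/(22 + 2*(-45)) = 1/(22 - 90) = 1/(-68) = -1/68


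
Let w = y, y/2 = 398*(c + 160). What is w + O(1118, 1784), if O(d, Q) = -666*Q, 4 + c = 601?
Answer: -585572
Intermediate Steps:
c = 597 (c = -4 + 601 = 597)
y = 602572 (y = 2*(398*(597 + 160)) = 2*(398*757) = 2*301286 = 602572)
w = 602572
w + O(1118, 1784) = 602572 - 666*1784 = 602572 - 1188144 = -585572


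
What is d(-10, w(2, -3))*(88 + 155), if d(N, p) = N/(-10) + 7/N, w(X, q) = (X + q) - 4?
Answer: 729/10 ≈ 72.900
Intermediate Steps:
w(X, q) = -4 + X + q
d(N, p) = 7/N - N/10 (d(N, p) = N*(-1/10) + 7/N = -N/10 + 7/N = 7/N - N/10)
d(-10, w(2, -3))*(88 + 155) = (7/(-10) - 1/10*(-10))*(88 + 155) = (7*(-1/10) + 1)*243 = (-7/10 + 1)*243 = (3/10)*243 = 729/10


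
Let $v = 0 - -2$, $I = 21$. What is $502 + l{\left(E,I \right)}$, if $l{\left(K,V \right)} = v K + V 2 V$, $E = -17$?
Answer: $1350$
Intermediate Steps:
$v = 2$ ($v = 0 + 2 = 2$)
$l{\left(K,V \right)} = 2 K + 2 V^{2}$ ($l{\left(K,V \right)} = 2 K + V 2 V = 2 K + 2 V V = 2 K + 2 V^{2}$)
$502 + l{\left(E,I \right)} = 502 + \left(2 \left(-17\right) + 2 \cdot 21^{2}\right) = 502 + \left(-34 + 2 \cdot 441\right) = 502 + \left(-34 + 882\right) = 502 + 848 = 1350$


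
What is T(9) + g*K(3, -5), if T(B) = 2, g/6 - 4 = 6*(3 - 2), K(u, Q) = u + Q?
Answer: -118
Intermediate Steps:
K(u, Q) = Q + u
g = 60 (g = 24 + 6*(6*(3 - 2)) = 24 + 6*(6*1) = 24 + 6*6 = 24 + 36 = 60)
T(9) + g*K(3, -5) = 2 + 60*(-5 + 3) = 2 + 60*(-2) = 2 - 120 = -118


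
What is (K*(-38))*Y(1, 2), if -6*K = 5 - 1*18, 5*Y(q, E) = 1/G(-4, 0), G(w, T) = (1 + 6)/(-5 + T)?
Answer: 247/21 ≈ 11.762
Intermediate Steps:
G(w, T) = 7/(-5 + T)
Y(q, E) = -⅐ (Y(q, E) = 1/(5*((7/(-5 + 0)))) = 1/(5*((7/(-5)))) = 1/(5*((7*(-⅕)))) = 1/(5*(-7/5)) = (⅕)*(-5/7) = -⅐)
K = 13/6 (K = -(5 - 1*18)/6 = -(5 - 18)/6 = -⅙*(-13) = 13/6 ≈ 2.1667)
(K*(-38))*Y(1, 2) = ((13/6)*(-38))*(-⅐) = -247/3*(-⅐) = 247/21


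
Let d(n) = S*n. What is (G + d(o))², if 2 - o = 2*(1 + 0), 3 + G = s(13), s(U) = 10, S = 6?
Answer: 49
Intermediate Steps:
G = 7 (G = -3 + 10 = 7)
o = 0 (o = 2 - 2*(1 + 0) = 2 - 2 = 0)
d(n) = 6*n
(G + d(o))² = (7 + 6*0)² = (7 + 0)² = 7² = 49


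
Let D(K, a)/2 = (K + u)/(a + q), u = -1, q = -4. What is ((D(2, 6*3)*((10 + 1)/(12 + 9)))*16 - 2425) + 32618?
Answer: 4438547/147 ≈ 30194.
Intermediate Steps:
D(K, a) = 2*(-1 + K)/(-4 + a) (D(K, a) = 2*((K - 1)/(a - 4)) = 2*((-1 + K)/(-4 + a)) = 2*(-1 + K)/(-4 + a))
((D(2, 6*3)*((10 + 1)/(12 + 9)))*16 - 2425) + 32618 = (((2*(-1 + 2)/(-4 + 6*3))*((10 + 1)/(12 + 9)))*16 - 2425) + 32618 = (((2*1/(-4 + 18))*(11/21))*16 - 2425) + 32618 = (((2*1/14)*(11*(1/21)))*16 - 2425) + 32618 = (((2*(1/14)*1)*(11/21))*16 - 2425) + 32618 = (((⅐)*(11/21))*16 - 2425) + 32618 = ((11/147)*16 - 2425) + 32618 = (176/147 - 2425) + 32618 = -356299/147 + 32618 = 4438547/147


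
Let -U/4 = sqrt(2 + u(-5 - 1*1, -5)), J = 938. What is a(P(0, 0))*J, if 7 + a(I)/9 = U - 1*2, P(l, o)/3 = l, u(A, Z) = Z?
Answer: -75978 - 33768*I*sqrt(3) ≈ -75978.0 - 58488.0*I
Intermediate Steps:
P(l, o) = 3*l
U = -4*I*sqrt(3) (U = -4*sqrt(2 - 5) = -4*I*sqrt(3) ≈ -6.9282*I)
a(I) = -81 - 36*I*sqrt(3) (a(I) = -63 + 9*(-4*I*sqrt(3) - 1*2) = -63 + 9*(-4*I*sqrt(3) - 2) = -63 + 9*(-2 - 4*I*sqrt(3)) = -63 + (-18 - 36*I*sqrt(3)) = -81 - 36*I*sqrt(3))
a(P(0, 0))*J = (-81 - 36*I*sqrt(3))*938 = -75978 - 33768*I*sqrt(3)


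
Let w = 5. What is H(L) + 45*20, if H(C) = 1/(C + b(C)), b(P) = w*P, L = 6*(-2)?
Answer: 64799/72 ≈ 899.99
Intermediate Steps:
L = -12
b(P) = 5*P
H(C) = 1/(6*C) (H(C) = 1/(C + 5*C) = 1/(6*C))
H(L) + 45*20 = (⅙)/(-12) + 45*20 = (⅙)*(-1/12) + 900 = -1/72 + 900 = 64799/72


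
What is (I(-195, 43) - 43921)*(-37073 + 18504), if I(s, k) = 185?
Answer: 812133784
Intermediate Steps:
(I(-195, 43) - 43921)*(-37073 + 18504) = (185 - 43921)*(-37073 + 18504) = -43736*(-18569) = 812133784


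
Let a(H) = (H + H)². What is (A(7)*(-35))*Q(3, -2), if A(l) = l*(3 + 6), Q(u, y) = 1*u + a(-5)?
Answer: -227115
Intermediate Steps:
a(H) = 4*H² (a(H) = (2*H)² = 4*H²)
Q(u, y) = 100 + u (Q(u, y) = 1*u + 4*(-5)² = u + 4*25 = u + 100 = 100 + u)
A(l) = 9*l (A(l) = l*9 = 9*l)
(A(7)*(-35))*Q(3, -2) = ((9*7)*(-35))*(100 + 3) = (63*(-35))*103 = -2205*103 = -227115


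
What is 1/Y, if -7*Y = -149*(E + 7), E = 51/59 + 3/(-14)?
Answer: 5782/941531 ≈ 0.0061411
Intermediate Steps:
E = 537/826 (E = 51*(1/59) + 3*(-1/14) = 51/59 - 3/14 = 537/826 ≈ 0.65012)
Y = 941531/5782 (Y = -(-149)*(537/826 + 7)/7 = -(-149)*6319/(7*826) = -⅐*(-941531/826) = 941531/5782 ≈ 162.84)
1/Y = 1/(941531/5782) = 5782/941531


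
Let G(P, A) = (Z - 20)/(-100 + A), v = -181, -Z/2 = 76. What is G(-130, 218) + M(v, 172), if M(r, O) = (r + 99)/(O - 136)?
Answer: -3967/1062 ≈ -3.7354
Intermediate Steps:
Z = -152 (Z = -2*76 = -152)
G(P, A) = -172/(-100 + A) (G(P, A) = (-152 - 20)/(-100 + A) = -172/(-100 + A))
M(r, O) = (99 + r)/(-136 + O)
G(-130, 218) + M(v, 172) = -172/(-100 + 218) + (99 - 181)/(-136 + 172) = -172/118 - 82/36 = -172*1/118 + (1/36)*(-82) = -86/59 - 41/18 = -3967/1062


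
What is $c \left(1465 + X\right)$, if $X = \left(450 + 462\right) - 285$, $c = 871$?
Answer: $1822132$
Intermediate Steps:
$X = 627$ ($X = 912 - 285 = 627$)
$c \left(1465 + X\right) = 871 \left(1465 + 627\right) = 871 \cdot 2092 = 1822132$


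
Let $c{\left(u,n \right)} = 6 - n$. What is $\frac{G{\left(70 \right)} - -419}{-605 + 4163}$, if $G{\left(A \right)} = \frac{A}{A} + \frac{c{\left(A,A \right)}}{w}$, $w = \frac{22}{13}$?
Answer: $\frac{2102}{19569} \approx 0.10741$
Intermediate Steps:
$w = \frac{22}{13}$ ($w = 22 \cdot \frac{1}{13} = \frac{22}{13} \approx 1.6923$)
$G{\left(A \right)} = \frac{50}{11} - \frac{13 A}{22}$ ($G{\left(A \right)} = \frac{A}{A} + \frac{6 - A}{\frac{22}{13}} = 1 + \left(6 - A\right) \frac{13}{22} = 1 - \left(- \frac{39}{11} + \frac{13 A}{22}\right) = \frac{50}{11} - \frac{13 A}{22}$)
$\frac{G{\left(70 \right)} - -419}{-605 + 4163} = \frac{\left(\frac{50}{11} - \frac{455}{11}\right) - -419}{-605 + 4163} = \frac{\left(\frac{50}{11} - \frac{455}{11}\right) + \left(448 - 29\right)}{3558} = \left(- \frac{405}{11} + 419\right) \frac{1}{3558} = \frac{4204}{11} \cdot \frac{1}{3558} = \frac{2102}{19569}$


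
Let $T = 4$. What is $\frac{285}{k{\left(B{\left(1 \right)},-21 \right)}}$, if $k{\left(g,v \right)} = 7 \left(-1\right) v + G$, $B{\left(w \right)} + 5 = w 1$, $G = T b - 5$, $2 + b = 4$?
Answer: $\frac{19}{10} \approx 1.9$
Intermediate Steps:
$b = 2$ ($b = -2 + 4 = 2$)
$G = 3$ ($G = 4 \cdot 2 - 5 = 8 - 5 = 3$)
$B{\left(w \right)} = -5 + w$ ($B{\left(w \right)} = -5 + w 1 = -5 + w$)
$k{\left(g,v \right)} = 3 - 7 v$ ($k{\left(g,v \right)} = 7 \left(-1\right) v + 3 = - 7 v + 3 = 3 - 7 v$)
$\frac{285}{k{\left(B{\left(1 \right)},-21 \right)}} = \frac{285}{3 - -147} = \frac{285}{3 + 147} = \frac{285}{150} = 285 \cdot \frac{1}{150} = \frac{19}{10}$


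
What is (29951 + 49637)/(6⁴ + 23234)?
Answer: 39794/12265 ≈ 3.2445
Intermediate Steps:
(29951 + 49637)/(6⁴ + 23234) = 79588/(1296 + 23234) = 79588/24530 = 79588*(1/24530) = 39794/12265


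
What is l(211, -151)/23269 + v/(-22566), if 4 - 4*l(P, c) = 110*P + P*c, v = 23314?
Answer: -987332567/1050176508 ≈ -0.94016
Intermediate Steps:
l(P, c) = 1 - 55*P/2 - P*c/4 (l(P, c) = 1 - (110*P + P*c)/4 = 1 + (-55*P/2 - P*c/4) = 1 - 55*P/2 - P*c/4)
l(211, -151)/23269 + v/(-22566) = (1 - 55/2*211 - ¼*211*(-151))/23269 + 23314/(-22566) = (1 - 11605/2 + 31861/4)*(1/23269) + 23314*(-1/22566) = (8655/4)*(1/23269) - 11657/11283 = 8655/93076 - 11657/11283 = -987332567/1050176508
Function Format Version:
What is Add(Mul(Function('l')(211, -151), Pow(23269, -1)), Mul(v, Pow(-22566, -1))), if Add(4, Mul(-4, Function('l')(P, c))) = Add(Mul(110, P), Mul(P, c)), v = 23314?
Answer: Rational(-987332567, 1050176508) ≈ -0.94016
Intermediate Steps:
Function('l')(P, c) = Add(1, Mul(Rational(-55, 2), P), Mul(Rational(-1, 4), P, c)) (Function('l')(P, c) = Add(1, Mul(Rational(-1, 4), Add(Mul(110, P), Mul(P, c)))) = Add(1, Add(Mul(Rational(-55, 2), P), Mul(Rational(-1, 4), P, c))) = Add(1, Mul(Rational(-55, 2), P), Mul(Rational(-1, 4), P, c)))
Add(Mul(Function('l')(211, -151), Pow(23269, -1)), Mul(v, Pow(-22566, -1))) = Add(Mul(Add(1, Mul(Rational(-55, 2), 211), Mul(Rational(-1, 4), 211, -151)), Pow(23269, -1)), Mul(23314, Pow(-22566, -1))) = Add(Mul(Add(1, Rational(-11605, 2), Rational(31861, 4)), Rational(1, 23269)), Mul(23314, Rational(-1, 22566))) = Add(Mul(Rational(8655, 4), Rational(1, 23269)), Rational(-11657, 11283)) = Add(Rational(8655, 93076), Rational(-11657, 11283)) = Rational(-987332567, 1050176508)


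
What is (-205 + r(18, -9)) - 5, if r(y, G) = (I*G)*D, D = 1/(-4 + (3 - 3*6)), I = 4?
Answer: -3954/19 ≈ -208.11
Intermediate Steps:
D = -1/19 (D = 1/(-4 + (3 - 18)) = 1/(-4 - 15) = 1/(-19) = -1/19 ≈ -0.052632)
r(y, G) = -4*G/19 (r(y, G) = (4*G)*(-1/19) = -4*G/19)
(-205 + r(18, -9)) - 5 = (-205 - 4/19*(-9)) - 5 = (-205 + 36/19) - 5 = -3859/19 - 5 = -3954/19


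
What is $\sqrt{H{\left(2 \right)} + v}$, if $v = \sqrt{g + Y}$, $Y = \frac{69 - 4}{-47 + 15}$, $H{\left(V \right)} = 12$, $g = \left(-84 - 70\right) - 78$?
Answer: $\frac{\sqrt{192 + 2 i \sqrt{14978}}}{4} \approx 3.965 + 1.9291 i$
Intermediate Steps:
$g = -232$ ($g = -154 - 78 = -232$)
$Y = - \frac{65}{32}$ ($Y = \frac{65}{-32} = 65 \left(- \frac{1}{32}\right) = - \frac{65}{32} \approx -2.0313$)
$v = \frac{i \sqrt{14978}}{8}$ ($v = \sqrt{-232 - \frac{65}{32}} = \sqrt{- \frac{7489}{32}} = \frac{i \sqrt{14978}}{8} \approx 15.298 i$)
$\sqrt{H{\left(2 \right)} + v} = \sqrt{12 + \frac{i \sqrt{14978}}{8}}$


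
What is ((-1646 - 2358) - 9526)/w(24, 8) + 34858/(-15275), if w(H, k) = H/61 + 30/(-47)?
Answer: 7596161153/137475 ≈ 55255.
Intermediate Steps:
w(H, k) = -30/47 + H/61 (w(H, k) = H*(1/61) + 30*(-1/47) = H/61 - 30/47 = -30/47 + H/61)
((-1646 - 2358) - 9526)/w(24, 8) + 34858/(-15275) = ((-1646 - 2358) - 9526)/(-30/47 + (1/61)*24) + 34858/(-15275) = (-4004 - 9526)/(-30/47 + 24/61) + 34858*(-1/15275) = -13530/(-702/2867) - 34858/15275 = -13530*(-2867/702) - 34858/15275 = 6465085/117 - 34858/15275 = 7596161153/137475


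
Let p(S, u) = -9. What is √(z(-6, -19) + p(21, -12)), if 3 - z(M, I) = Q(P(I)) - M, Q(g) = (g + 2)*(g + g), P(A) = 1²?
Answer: 3*I*√2 ≈ 4.2426*I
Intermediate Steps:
P(A) = 1
Q(g) = 2*g*(2 + g) (Q(g) = (2 + g)*(2*g) = 2*g*(2 + g))
z(M, I) = -3 + M (z(M, I) = 3 - (2*1*(2 + 1) - M) = 3 - (2*1*3 - M) = 3 - (6 - M) = 3 + (-6 + M) = -3 + M)
√(z(-6, -19) + p(21, -12)) = √((-3 - 6) - 9) = √(-9 - 9) = √(-18) = 3*I*√2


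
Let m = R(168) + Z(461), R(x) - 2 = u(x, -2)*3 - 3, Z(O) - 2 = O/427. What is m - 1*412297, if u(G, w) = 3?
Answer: -176046088/427 ≈ -4.1229e+5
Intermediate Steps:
Z(O) = 2 + O/427
R(x) = 8 (R(x) = 2 + (3*3 - 3) = 2 + (9 - 3) = 2 + 6 = 8)
m = 4731/427 (m = 8 + (2 + (1/427)*461) = 8 + (2 + 461/427) = 8 + 1315/427 = 4731/427 ≈ 11.080)
m - 1*412297 = 4731/427 - 1*412297 = 4731/427 - 412297 = -176046088/427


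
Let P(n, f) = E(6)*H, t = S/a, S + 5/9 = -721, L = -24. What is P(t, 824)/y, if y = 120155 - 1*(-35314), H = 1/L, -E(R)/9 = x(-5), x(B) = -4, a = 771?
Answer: -1/103646 ≈ -9.6482e-6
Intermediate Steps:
S = -6494/9 (S = -5/9 - 721 = -6494/9 ≈ -721.56)
E(R) = 36 (E(R) = -9*(-4) = 36)
H = -1/24 (H = 1/(-24) = -1/24 ≈ -0.041667)
y = 155469 (y = 120155 + 35314 = 155469)
t = -6494/6939 (t = -6494/9/771 = -6494/9*1/771 = -6494/6939 ≈ -0.93587)
P(n, f) = -3/2 (P(n, f) = 36*(-1/24) = -3/2)
P(t, 824)/y = -3/2/155469 = -3/2*1/155469 = -1/103646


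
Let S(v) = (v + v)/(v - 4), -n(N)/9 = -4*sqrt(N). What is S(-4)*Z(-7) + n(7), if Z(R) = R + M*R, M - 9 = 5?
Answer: -105 + 36*sqrt(7) ≈ -9.7530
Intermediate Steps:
M = 14 (M = 9 + 5 = 14)
n(N) = 36*sqrt(N) (n(N) = -(-36)*sqrt(N) = 36*sqrt(N))
Z(R) = 15*R (Z(R) = R + 14*R = 15*R)
S(v) = 2*v/(-4 + v) (S(v) = (2*v)/(-4 + v) = 2*v/(-4 + v))
S(-4)*Z(-7) + n(7) = (2*(-4)/(-4 - 4))*(15*(-7)) + 36*sqrt(7) = (2*(-4)/(-8))*(-105) + 36*sqrt(7) = (2*(-4)*(-1/8))*(-105) + 36*sqrt(7) = 1*(-105) + 36*sqrt(7) = -105 + 36*sqrt(7)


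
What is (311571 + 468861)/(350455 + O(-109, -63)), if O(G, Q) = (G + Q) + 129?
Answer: 65036/29201 ≈ 2.2272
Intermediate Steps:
O(G, Q) = 129 + G + Q
(311571 + 468861)/(350455 + O(-109, -63)) = (311571 + 468861)/(350455 + (129 - 109 - 63)) = 780432/(350455 - 43) = 780432/350412 = 780432*(1/350412) = 65036/29201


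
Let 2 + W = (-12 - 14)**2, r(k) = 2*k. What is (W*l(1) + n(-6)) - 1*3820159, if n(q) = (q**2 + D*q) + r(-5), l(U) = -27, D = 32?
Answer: -3838523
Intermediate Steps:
n(q) = -10 + q**2 + 32*q (n(q) = (q**2 + 32*q) + 2*(-5) = (q**2 + 32*q) - 10 = -10 + q**2 + 32*q)
W = 674 (W = -2 + (-12 - 14)**2 = -2 + (-26)**2 = -2 + 676 = 674)
(W*l(1) + n(-6)) - 1*3820159 = (674*(-27) + (-10 + (-6)**2 + 32*(-6))) - 1*3820159 = (-18198 + (-10 + 36 - 192)) - 3820159 = (-18198 - 166) - 3820159 = -18364 - 3820159 = -3838523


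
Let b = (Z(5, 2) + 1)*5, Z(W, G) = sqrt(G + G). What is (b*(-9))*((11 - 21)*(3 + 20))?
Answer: 31050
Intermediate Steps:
Z(W, G) = sqrt(2)*sqrt(G) (Z(W, G) = sqrt(2*G) = sqrt(2)*sqrt(G))
b = 15 (b = (sqrt(2)*sqrt(2) + 1)*5 = (2 + 1)*5 = 3*5 = 15)
(b*(-9))*((11 - 21)*(3 + 20)) = (15*(-9))*((11 - 21)*(3 + 20)) = -(-1350)*23 = -135*(-230) = 31050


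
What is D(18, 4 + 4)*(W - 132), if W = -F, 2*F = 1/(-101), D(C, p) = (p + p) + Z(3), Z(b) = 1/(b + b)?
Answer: -2586311/1212 ≈ -2133.9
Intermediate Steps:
Z(b) = 1/(2*b)
D(C, p) = ⅙ + 2*p (D(C, p) = (p + p) + (½)/3 = 2*p + (½)*(⅓) = 2*p + ⅙ = ⅙ + 2*p)
F = -1/202 (F = (½)/(-101) = (½)*(-1/101) = -1/202 ≈ -0.0049505)
W = 1/202 (W = -1*(-1/202) = 1/202 ≈ 0.0049505)
D(18, 4 + 4)*(W - 132) = (⅙ + 2*(4 + 4))*(1/202 - 132) = (⅙ + 2*8)*(-26663/202) = (⅙ + 16)*(-26663/202) = (97/6)*(-26663/202) = -2586311/1212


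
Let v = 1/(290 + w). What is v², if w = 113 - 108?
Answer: 1/87025 ≈ 1.1491e-5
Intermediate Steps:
w = 5
v = 1/295 (v = 1/(290 + 5) = 1/295 ≈ 0.0033898)
v² = (1/295)² = 1/87025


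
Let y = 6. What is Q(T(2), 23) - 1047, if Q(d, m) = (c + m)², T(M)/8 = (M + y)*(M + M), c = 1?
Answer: -471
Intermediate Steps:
T(M) = 16*M*(6 + M) (T(M) = 8*((M + 6)*(M + M)) = 8*((6 + M)*(2*M)) = 8*(2*M*(6 + M)) = 16*M*(6 + M))
Q(d, m) = (1 + m)²
Q(T(2), 23) - 1047 = (1 + 23)² - 1047 = 24² - 1047 = 576 - 1047 = -471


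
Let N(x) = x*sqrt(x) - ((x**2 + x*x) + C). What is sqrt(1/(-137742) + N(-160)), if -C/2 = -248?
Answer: sqrt(-980820896462286 - 12142629480960*I*sqrt(10))/137742 ≈ 4.4498 - 227.41*I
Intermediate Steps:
C = 496 (C = -2*(-248) = 496)
N(x) = -496 + x**(3/2) - 2*x**2 (N(x) = x*sqrt(x) - ((x**2 + x*x) + 496) = x**(3/2) - ((x**2 + x**2) + 496) = x**(3/2) - (2*x**2 + 496) = x**(3/2) - (496 + 2*x**2) = x**(3/2) + (-496 - 2*x**2) = -496 + x**(3/2) - 2*x**2)
sqrt(1/(-137742) + N(-160)) = sqrt(1/(-137742) + (-496 + (-160)**(3/2) - 2*(-160)**2)) = sqrt(-1/137742 + (-496 - 640*I*sqrt(10) - 2*25600)) = sqrt(-1/137742 + (-496 - 640*I*sqrt(10) - 51200)) = sqrt(-1/137742 + (-51696 - 640*I*sqrt(10))) = sqrt(-7120710433/137742 - 640*I*sqrt(10))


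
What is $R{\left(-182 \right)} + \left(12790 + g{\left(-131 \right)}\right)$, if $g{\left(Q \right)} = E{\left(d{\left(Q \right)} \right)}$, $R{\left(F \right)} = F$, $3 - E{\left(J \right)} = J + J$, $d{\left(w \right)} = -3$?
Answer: $12617$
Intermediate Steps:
$E{\left(J \right)} = 3 - 2 J$ ($E{\left(J \right)} = 3 - \left(J + J\right) = 3 - 2 J$)
$g{\left(Q \right)} = 9$ ($g{\left(Q \right)} = 3 - -6 = 3 + 6 = 9$)
$R{\left(-182 \right)} + \left(12790 + g{\left(-131 \right)}\right) = -182 + \left(12790 + 9\right) = -182 + 12799 = 12617$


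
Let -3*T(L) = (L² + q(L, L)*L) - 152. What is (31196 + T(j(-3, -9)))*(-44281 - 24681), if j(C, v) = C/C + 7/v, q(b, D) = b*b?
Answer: -4712615920192/2187 ≈ -2.1548e+9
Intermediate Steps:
q(b, D) = b²
j(C, v) = 1 + 7/v
T(L) = 152/3 - L²/3 - L³/3 (T(L) = -((L² + L²*L) - 152)/3 = -((L² + L³) - 152)/3 = -(-152 + L² + L³)/3 = 152/3 - L²/3 - L³/3)
(31196 + T(j(-3, -9)))*(-44281 - 24681) = (31196 + (152/3 - (7 - 9)²/81/3 - (-(7 - 9)³/729)/3))*(-44281 - 24681) = (31196 + (152/3 - (-⅑*(-2))²/3 - (-⅑*(-2))³/3))*(-68962) = (31196 + (152/3 - (2/9)²/3 - (2/9)³/3))*(-68962) = (31196 + (152/3 - ⅓*4/81 - ⅓*8/729))*(-68962) = (31196 + (152/3 - 4/243 - 8/2187))*(-68962) = (31196 + 110764/2187)*(-68962) = (68336416/2187)*(-68962) = -4712615920192/2187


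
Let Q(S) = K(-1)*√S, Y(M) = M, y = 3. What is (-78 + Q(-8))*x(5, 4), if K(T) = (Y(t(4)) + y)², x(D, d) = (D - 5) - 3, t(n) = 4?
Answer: 234 - 294*I*√2 ≈ 234.0 - 415.78*I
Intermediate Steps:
x(D, d) = -8 + D (x(D, d) = (-5 + D) - 3 = -8 + D)
K(T) = 49 (K(T) = (4 + 3)² = 7² = 49)
Q(S) = 49*√S
(-78 + Q(-8))*x(5, 4) = (-78 + 49*√(-8))*(-8 + 5) = (-78 + 49*(2*I*√2))*(-3) = (-78 + 98*I*√2)*(-3) = 234 - 294*I*√2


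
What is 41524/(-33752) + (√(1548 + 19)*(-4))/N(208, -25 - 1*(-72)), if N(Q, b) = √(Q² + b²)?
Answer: -10381/8438 - 4*√71256191/45473 ≈ -1.9728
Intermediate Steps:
41524/(-33752) + (√(1548 + 19)*(-4))/N(208, -25 - 1*(-72)) = 41524/(-33752) + (√(1548 + 19)*(-4))/(√(208² + (-25 - 1*(-72))²)) = 41524*(-1/33752) + (√1567*(-4))/(√(43264 + (-25 + 72)²)) = -10381/8438 + (-4*√1567)/(√(43264 + 47²)) = -10381/8438 + (-4*√1567)/(√(43264 + 2209)) = -10381/8438 + (-4*√1567)/(√45473) = -10381/8438 + (-4*√1567)*(√45473/45473) = -10381/8438 - 4*√71256191/45473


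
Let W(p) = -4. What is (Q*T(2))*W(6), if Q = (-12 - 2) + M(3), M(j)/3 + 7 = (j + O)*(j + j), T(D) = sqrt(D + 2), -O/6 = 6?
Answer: 5032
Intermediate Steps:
O = -36 (O = -6*6 = -36)
T(D) = sqrt(2 + D)
M(j) = -21 + 6*j*(-36 + j) (M(j) = -21 + 3*((j - 36)*(j + j)) = -21 + 3*((-36 + j)*(2*j)) = -21 + 3*(2*j*(-36 + j)) = -21 + 6*j*(-36 + j))
Q = -629 (Q = (-12 - 2) + (-21 - 216*3 + 6*3**2) = -14 + (-21 - 648 + 6*9) = -14 + (-21 - 648 + 54) = -14 - 615 = -629)
(Q*T(2))*W(6) = -629*sqrt(2 + 2)*(-4) = -629*sqrt(4)*(-4) = -629*2*(-4) = -1258*(-4) = 5032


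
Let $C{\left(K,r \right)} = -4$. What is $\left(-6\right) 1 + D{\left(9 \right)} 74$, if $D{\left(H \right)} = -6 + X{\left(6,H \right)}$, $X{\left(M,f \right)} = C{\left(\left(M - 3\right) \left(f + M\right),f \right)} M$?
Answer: $-2226$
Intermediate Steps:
$X{\left(M,f \right)} = - 4 M$
$D{\left(H \right)} = -30$ ($D{\left(H \right)} = -6 - 24 = -30$)
$\left(-6\right) 1 + D{\left(9 \right)} 74 = \left(-6\right) 1 - 2220 = -6 - 2220 = -2226$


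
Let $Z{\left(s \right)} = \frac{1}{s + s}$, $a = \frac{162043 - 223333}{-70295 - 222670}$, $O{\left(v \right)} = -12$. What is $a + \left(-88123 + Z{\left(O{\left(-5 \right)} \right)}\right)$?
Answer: $- \frac{41307048979}{468744} \approx -88123.0$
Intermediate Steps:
$a = \frac{4086}{19531}$ ($a = - \frac{61290}{-70295 - 222670} = - \frac{61290}{-292965} = \left(-61290\right) \left(- \frac{1}{292965}\right) = \frac{4086}{19531} \approx 0.20921$)
$Z{\left(s \right)} = \frac{1}{2 s}$
$a + \left(-88123 + Z{\left(O{\left(-5 \right)} \right)}\right) = \frac{4086}{19531} - \left(88123 - \frac{1}{2 \left(-12\right)}\right) = \frac{4086}{19531} + \left(-88123 + \frac{1}{2} \left(- \frac{1}{12}\right)\right) = \frac{4086}{19531} - \frac{2114953}{24} = - \frac{41307048979}{468744}$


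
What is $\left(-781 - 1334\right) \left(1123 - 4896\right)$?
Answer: $7979895$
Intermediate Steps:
$\left(-781 - 1334\right) \left(1123 - 4896\right) = \left(-2115\right) \left(-3773\right) = 7979895$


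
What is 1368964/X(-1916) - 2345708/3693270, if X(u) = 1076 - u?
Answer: 631116914243/1381282980 ≈ 456.91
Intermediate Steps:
1368964/X(-1916) - 2345708/3693270 = 1368964/(1076 - 1*(-1916)) - 2345708/3693270 = 1368964/(1076 + 1916) - 2345708*1/3693270 = 1368964/2992 - 1172854/1846635 = 1368964*(1/2992) - 1172854/1846635 = 342241/748 - 1172854/1846635 = 631116914243/1381282980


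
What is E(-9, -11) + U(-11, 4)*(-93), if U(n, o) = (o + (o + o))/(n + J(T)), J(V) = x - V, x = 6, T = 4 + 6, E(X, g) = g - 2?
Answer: 307/5 ≈ 61.400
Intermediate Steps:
E(X, g) = -2 + g
T = 10
J(V) = 6 - V
U(n, o) = 3*o/(-4 + n) (U(n, o) = (o + (o + o))/(n + (6 - 1*10)) = (o + 2*o)/(n + (6 - 10)) = (3*o)/(n - 4) = (3*o)/(-4 + n) = 3*o/(-4 + n))
E(-9, -11) + U(-11, 4)*(-93) = (-2 - 11) + (3*4/(-4 - 11))*(-93) = -13 + (3*4/(-15))*(-93) = -13 + (3*4*(-1/15))*(-93) = -13 - ⅘*(-93) = -13 + 372/5 = 307/5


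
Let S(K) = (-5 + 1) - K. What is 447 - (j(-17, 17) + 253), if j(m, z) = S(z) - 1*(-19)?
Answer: 196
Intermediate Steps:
S(K) = -4 - K
j(m, z) = 15 - z (j(m, z) = (-4 - z) - 1*(-19) = (-4 - z) + 19 = 15 - z)
447 - (j(-17, 17) + 253) = 447 - ((15 - 1*17) + 253) = 447 - ((15 - 17) + 253) = 447 - (-2 + 253) = 447 - 1*251 = 447 - 251 = 196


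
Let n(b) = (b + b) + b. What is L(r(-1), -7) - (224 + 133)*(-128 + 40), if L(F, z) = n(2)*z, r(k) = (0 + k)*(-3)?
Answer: 31374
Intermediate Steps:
n(b) = 3*b (n(b) = 2*b + b = 3*b)
r(k) = -3*k (r(k) = k*(-3) = -3*k)
L(F, z) = 6*z (L(F, z) = (3*2)*z = 6*z)
L(r(-1), -7) - (224 + 133)*(-128 + 40) = 6*(-7) - (224 + 133)*(-128 + 40) = -42 - 357*(-88) = -42 - 1*(-31416) = -42 + 31416 = 31374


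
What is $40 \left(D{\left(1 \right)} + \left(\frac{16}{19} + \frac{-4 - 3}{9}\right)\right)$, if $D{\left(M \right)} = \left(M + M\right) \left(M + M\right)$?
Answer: $\frac{27800}{171} \approx 162.57$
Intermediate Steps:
$D{\left(M \right)} = 4 M^{2}$ ($D{\left(M \right)} = 2 M 2 M = 4 M^{2}$)
$40 \left(D{\left(1 \right)} + \left(\frac{16}{19} + \frac{-4 - 3}{9}\right)\right) = 40 \left(4 \cdot 1^{2} + \left(\frac{16}{19} + \frac{-4 - 3}{9}\right)\right) = 40 \left(4 \cdot 1 + \left(16 \cdot \frac{1}{19} - \frac{7}{9}\right)\right) = 40 \left(4 + \left(\frac{16}{19} - \frac{7}{9}\right)\right) = 40 \left(4 + \frac{11}{171}\right) = 40 \cdot \frac{695}{171} = \frac{27800}{171}$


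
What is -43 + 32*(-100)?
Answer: -3243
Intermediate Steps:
-43 + 32*(-100) = -43 - 3200 = -3243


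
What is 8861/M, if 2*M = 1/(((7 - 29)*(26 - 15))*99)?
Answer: -424583676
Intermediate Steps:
M = -1/47916 (M = 1/(2*((((7 - 29)*(26 - 15))*99))) = 1/(2*((-22*11*99))) = 1/(2*((-242*99))) = (1/2)/(-23958) = (1/2)*(-1/23958) = -1/47916 ≈ -2.0870e-5)
8861/M = 8861/(-1/47916) = 8861*(-47916) = -424583676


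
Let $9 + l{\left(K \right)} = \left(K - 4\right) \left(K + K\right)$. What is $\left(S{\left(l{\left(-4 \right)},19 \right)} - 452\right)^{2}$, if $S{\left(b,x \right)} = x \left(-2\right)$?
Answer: $240100$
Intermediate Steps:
$l{\left(K \right)} = -9 + 2 K \left(-4 + K\right)$ ($l{\left(K \right)} = -9 + \left(K - 4\right) \left(K + K\right) = -9 + \left(-4 + K\right) 2 K = -9 + 2 K \left(-4 + K\right)$)
$S{\left(b,x \right)} = - 2 x$
$\left(S{\left(l{\left(-4 \right)},19 \right)} - 452\right)^{2} = \left(\left(-2\right) 19 - 452\right)^{2} = \left(-38 - 452\right)^{2} = \left(-490\right)^{2} = 240100$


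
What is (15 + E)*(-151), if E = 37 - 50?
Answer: -302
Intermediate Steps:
E = -13
(15 + E)*(-151) = (15 - 13)*(-151) = 2*(-151) = -302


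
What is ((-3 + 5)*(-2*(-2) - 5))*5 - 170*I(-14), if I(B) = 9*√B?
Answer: -10 - 1530*I*√14 ≈ -10.0 - 5724.7*I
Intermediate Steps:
((-3 + 5)*(-2*(-2) - 5))*5 - 170*I(-14) = ((-3 + 5)*(-2*(-2) - 5))*5 - 1530*√(-14) = (2*(4 - 5))*5 - 1530*I*√14 = (2*(-1))*5 - 1530*I*√14 = -2*5 - 1530*I*√14 = -10 - 1530*I*√14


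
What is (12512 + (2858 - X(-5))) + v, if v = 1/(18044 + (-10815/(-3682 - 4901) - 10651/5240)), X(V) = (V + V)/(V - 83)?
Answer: 182930744709264635/11901893073356 ≈ 15370.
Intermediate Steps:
X(V) = 2*V/(-83 + V) (X(V) = (2*V)/(-83 + V) = 2*V/(-83 + V))
v = 14991640/270497569849 (v = 1/(18044 + (-10815/(-8583) - 10651*1/5240)) = 1/(18044 + (-10815*(-1/8583) - 10651/5240)) = 1/(18044 + (3605/2861 - 10651/5240)) = 1/(18044 - 11582311/14991640) = 1/(270497569849/14991640) = 14991640/270497569849 ≈ 5.5422e-5)
(12512 + (2858 - X(-5))) + v = (12512 + (2858 - 2*(-5)/(-83 - 5))) + 14991640/270497569849 = (12512 + (2858 - 2*(-5)/(-88))) + 14991640/270497569849 = (12512 + (2858 - 2*(-5)*(-1)/88)) + 14991640/270497569849 = (12512 + (2858 - 1*5/44)) + 14991640/270497569849 = (12512 + (2858 - 5/44)) + 14991640/270497569849 = (12512 + 125747/44) + 14991640/270497569849 = 676275/44 + 14991640/270497569849 = 182930744709264635/11901893073356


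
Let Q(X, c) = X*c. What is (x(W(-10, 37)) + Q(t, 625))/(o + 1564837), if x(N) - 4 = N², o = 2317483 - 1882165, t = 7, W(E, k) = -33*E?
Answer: 113279/2000155 ≈ 0.056635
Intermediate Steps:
o = 435318
x(N) = 4 + N²
(x(W(-10, 37)) + Q(t, 625))/(o + 1564837) = ((4 + (-33*(-10))²) + 7*625)/(435318 + 1564837) = ((4 + 330²) + 4375)/2000155 = ((4 + 108900) + 4375)*(1/2000155) = (108904 + 4375)*(1/2000155) = 113279*(1/2000155) = 113279/2000155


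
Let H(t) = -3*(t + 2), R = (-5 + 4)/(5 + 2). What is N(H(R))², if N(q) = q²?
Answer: 2313441/2401 ≈ 963.53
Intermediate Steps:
R = -⅐ (R = -1/7 = -1*⅐ = -⅐ ≈ -0.14286)
H(t) = -6 - 3*t (H(t) = -3*(2 + t) = -6 - 3*t)
N(H(R))² = ((-6 - 3*(-⅐))²)² = ((-6 + 3/7)²)² = ((-39/7)²)² = (1521/49)² = 2313441/2401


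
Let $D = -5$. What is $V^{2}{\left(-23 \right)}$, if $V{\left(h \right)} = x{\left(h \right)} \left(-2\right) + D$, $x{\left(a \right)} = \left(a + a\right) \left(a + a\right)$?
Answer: $17952169$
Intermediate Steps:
$x{\left(a \right)} = 4 a^{2}$ ($x{\left(a \right)} = 2 a 2 a = 4 a^{2}$)
$V{\left(h \right)} = -5 - 8 h^{2}$ ($V{\left(h \right)} = 4 h^{2} \left(-2\right) - 5 = - 8 h^{2} - 5 = -5 - 8 h^{2}$)
$V^{2}{\left(-23 \right)} = \left(-5 - 8 \left(-23\right)^{2}\right)^{2} = \left(-5 - 4232\right)^{2} = \left(-4237\right)^{2} = 17952169$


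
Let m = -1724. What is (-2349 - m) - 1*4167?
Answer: -4792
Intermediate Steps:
(-2349 - m) - 1*4167 = (-2349 - 1*(-1724)) - 1*4167 = (-2349 + 1724) - 4167 = -625 - 4167 = -4792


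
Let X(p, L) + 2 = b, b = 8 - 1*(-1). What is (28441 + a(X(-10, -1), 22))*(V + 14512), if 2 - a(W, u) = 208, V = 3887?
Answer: 519495765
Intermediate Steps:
b = 9 (b = 8 + 1 = 9)
X(p, L) = 7 (X(p, L) = -2 + 9 = 7)
a(W, u) = -206 (a(W, u) = 2 - 1*208 = 2 - 208 = -206)
(28441 + a(X(-10, -1), 22))*(V + 14512) = (28441 - 206)*(3887 + 14512) = 28235*18399 = 519495765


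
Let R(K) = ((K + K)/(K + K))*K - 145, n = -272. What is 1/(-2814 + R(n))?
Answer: -1/3231 ≈ -0.00030950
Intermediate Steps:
R(K) = -145 + K (R(K) = ((2*K)/((2*K)))*K - 145 = ((2*K)*(1/(2*K)))*K - 145 = 1*K - 145 = K - 145 = -145 + K)
1/(-2814 + R(n)) = 1/(-2814 + (-145 - 272)) = 1/(-2814 - 417) = 1/(-3231) = -1/3231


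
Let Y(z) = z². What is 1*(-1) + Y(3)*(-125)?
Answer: -1126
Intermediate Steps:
1*(-1) + Y(3)*(-125) = 1*(-1) + 3²*(-125) = -1 + 9*(-125) = -1 - 1125 = -1126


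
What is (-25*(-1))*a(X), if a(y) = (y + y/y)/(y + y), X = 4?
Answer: 125/8 ≈ 15.625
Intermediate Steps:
a(y) = (1 + y)/(2*y) (a(y) = (y + 1)/((2*y)) = (1 + y)*(1/(2*y)) = (1 + y)/(2*y))
(-25*(-1))*a(X) = (-25*(-1))*((1/2)*(1 + 4)/4) = 25*((1/2)*(1/4)*5) = 25*(5/8) = 125/8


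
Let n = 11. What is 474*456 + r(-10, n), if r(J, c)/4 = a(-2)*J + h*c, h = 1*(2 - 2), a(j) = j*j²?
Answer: 216464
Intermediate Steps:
a(j) = j³
h = 0 (h = 1*0 = 0)
r(J, c) = -32*J (r(J, c) = 4*((-2)³*J + 0*c) = 4*(-8*J + 0) = 4*(-8*J) = -32*J)
474*456 + r(-10, n) = 474*456 - 32*(-10) = 216144 + 320 = 216464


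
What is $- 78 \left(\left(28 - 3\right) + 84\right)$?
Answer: $-8502$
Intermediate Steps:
$- 78 \left(\left(28 - 3\right) + 84\right) = - 78 \left(25 + 84\right) = \left(-78\right) 109 = -8502$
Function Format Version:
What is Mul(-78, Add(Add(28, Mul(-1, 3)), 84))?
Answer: -8502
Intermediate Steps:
Mul(-78, Add(Add(28, Mul(-1, 3)), 84)) = Mul(-78, Add(Add(28, -3), 84)) = Mul(-78, Add(25, 84)) = Mul(-78, 109) = -8502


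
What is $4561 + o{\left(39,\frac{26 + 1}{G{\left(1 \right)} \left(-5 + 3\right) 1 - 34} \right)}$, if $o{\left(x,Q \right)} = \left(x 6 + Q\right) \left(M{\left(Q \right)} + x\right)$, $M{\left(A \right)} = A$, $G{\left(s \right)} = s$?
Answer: $\frac{215725}{16} \approx 13483.0$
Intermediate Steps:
$o{\left(x,Q \right)} = \left(Q + x\right) \left(Q + 6 x\right)$ ($o{\left(x,Q \right)} = \left(x 6 + Q\right) \left(Q + x\right) = \left(6 x + Q\right) \left(Q + x\right) = \left(Q + 6 x\right) \left(Q + x\right) = \left(Q + x\right) \left(Q + 6 x\right)$)
$4561 + o{\left(39,\frac{26 + 1}{G{\left(1 \right)} \left(-5 + 3\right) 1 - 34} \right)} = 4561 + \left(\left(\frac{26 + 1}{1 \left(-5 + 3\right) 1 - 34}\right)^{2} + 6 \cdot 39^{2} + 7 \frac{26 + 1}{1 \left(-5 + 3\right) 1 - 34} \cdot 39\right) = 4561 + \left(\left(\frac{27}{1 \left(-2\right) 1 - 34}\right)^{2} + 6 \cdot 1521 + 7 \frac{27}{1 \left(-2\right) 1 - 34} \cdot 39\right) = 4561 + \left(\left(\frac{27}{\left(-2\right) 1 - 34}\right)^{2} + 9126 + 7 \frac{27}{\left(-2\right) 1 - 34} \cdot 39\right) = 4561 + \left(\left(\frac{27}{-2 - 34}\right)^{2} + 9126 + 7 \frac{27}{-2 - 34} \cdot 39\right) = 4561 + \left(\left(\frac{27}{-36}\right)^{2} + 9126 + 7 \frac{27}{-36} \cdot 39\right) = 4561 + \left(\left(27 \left(- \frac{1}{36}\right)\right)^{2} + 9126 + 7 \cdot 27 \left(- \frac{1}{36}\right) 39\right) = 4561 + \left(\left(- \frac{3}{4}\right)^{2} + 9126 + 7 \left(- \frac{3}{4}\right) 39\right) = 4561 + \left(\frac{9}{16} + 9126 - \frac{819}{4}\right) = 4561 + \frac{142749}{16} = \frac{215725}{16}$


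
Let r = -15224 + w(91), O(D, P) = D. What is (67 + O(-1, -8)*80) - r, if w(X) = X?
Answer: 15120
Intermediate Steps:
r = -15133 (r = -15224 + 91 = -15133)
(67 + O(-1, -8)*80) - r = (67 - 1*80) - 1*(-15133) = (67 - 80) + 15133 = -13 + 15133 = 15120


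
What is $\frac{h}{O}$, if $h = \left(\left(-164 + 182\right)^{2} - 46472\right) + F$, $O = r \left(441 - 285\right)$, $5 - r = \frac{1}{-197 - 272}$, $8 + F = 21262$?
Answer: $- \frac{648627}{20332} \approx -31.902$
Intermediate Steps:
$F = 21254$ ($F = -8 + 21262 = 21254$)
$r = \frac{2346}{469}$ ($r = 5 - \frac{1}{-197 - 272} = 5 - \frac{1}{-469} = 5 - - \frac{1}{469} = 5 + \frac{1}{469} = \frac{2346}{469} \approx 5.0021$)
$O = \frac{365976}{469}$ ($O = \frac{2346 \left(441 - 285\right)}{469} = \frac{2346}{469} \cdot 156 = \frac{365976}{469} \approx 780.33$)
$h = -24894$ ($h = \left(\left(-164 + 182\right)^{2} - 46472\right) + 21254 = \left(18^{2} - 46472\right) + 21254 = \left(324 - 46472\right) + 21254 = -46148 + 21254 = -24894$)
$\frac{h}{O} = - \frac{24894}{\frac{365976}{469}} = \left(-24894\right) \frac{469}{365976} = - \frac{648627}{20332}$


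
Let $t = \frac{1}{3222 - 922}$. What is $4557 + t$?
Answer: $\frac{10481101}{2300} \approx 4557.0$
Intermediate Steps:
$t = \frac{1}{2300} \approx 0.00043478$
$4557 + t = 4557 + \frac{1}{2300} = \frac{10481101}{2300}$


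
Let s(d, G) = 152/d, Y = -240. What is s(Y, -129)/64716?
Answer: -19/1941480 ≈ -9.7864e-6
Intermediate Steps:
s(Y, -129)/64716 = (152/(-240))/64716 = (152*(-1/240))*(1/64716) = -19/30*1/64716 = -19/1941480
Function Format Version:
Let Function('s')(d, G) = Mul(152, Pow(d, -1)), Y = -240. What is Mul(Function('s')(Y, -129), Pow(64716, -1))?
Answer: Rational(-19, 1941480) ≈ -9.7864e-6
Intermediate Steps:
Mul(Function('s')(Y, -129), Pow(64716, -1)) = Mul(Mul(152, Pow(-240, -1)), Pow(64716, -1)) = Mul(Mul(152, Rational(-1, 240)), Rational(1, 64716)) = Mul(Rational(-19, 30), Rational(1, 64716)) = Rational(-19, 1941480)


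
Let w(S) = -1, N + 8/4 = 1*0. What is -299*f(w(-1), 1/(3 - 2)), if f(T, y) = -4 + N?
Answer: 1794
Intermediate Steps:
N = -2 (N = -2 + 1*0 = -2 + 0 = -2)
f(T, y) = -6 (f(T, y) = -4 - 2 = -6)
-299*f(w(-1), 1/(3 - 2)) = -299*(-6) = 1794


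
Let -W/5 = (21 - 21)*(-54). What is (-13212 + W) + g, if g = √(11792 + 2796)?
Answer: -13212 + 2*√3647 ≈ -13091.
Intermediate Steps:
W = 0 (W = -5*(21 - 21)*(-54) = -0*(-54) = -5*0 = 0)
g = 2*√3647 (g = √14588 = 2*√3647 ≈ 120.78)
(-13212 + W) + g = (-13212 + 0) + 2*√3647 = -13212 + 2*√3647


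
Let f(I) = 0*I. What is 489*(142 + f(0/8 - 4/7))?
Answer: 69438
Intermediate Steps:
f(I) = 0
489*(142 + f(0/8 - 4/7)) = 489*(142 + 0) = 489*142 = 69438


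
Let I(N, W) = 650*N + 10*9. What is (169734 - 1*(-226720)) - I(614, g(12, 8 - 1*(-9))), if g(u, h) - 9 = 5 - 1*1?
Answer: -2736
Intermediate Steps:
g(u, h) = 13 (g(u, h) = 9 + (5 - 1*1) = 9 + (5 - 1) = 9 + 4 = 13)
I(N, W) = 90 + 650*N (I(N, W) = 650*N + 90 = 90 + 650*N)
(169734 - 1*(-226720)) - I(614, g(12, 8 - 1*(-9))) = (169734 - 1*(-226720)) - (90 + 650*614) = (169734 + 226720) - (90 + 399100) = 396454 - 1*399190 = 396454 - 399190 = -2736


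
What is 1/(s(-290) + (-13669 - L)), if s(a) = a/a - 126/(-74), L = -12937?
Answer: -37/26984 ≈ -0.0013712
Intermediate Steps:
s(a) = 100/37 (s(a) = 1 - 126*(-1/74) = 1 + 63/37 = 100/37)
1/(s(-290) + (-13669 - L)) = 1/(100/37 + (-13669 - 1*(-12937))) = 1/(100/37 + (-13669 + 12937)) = 1/(100/37 - 732) = 1/(-26984/37) = -37/26984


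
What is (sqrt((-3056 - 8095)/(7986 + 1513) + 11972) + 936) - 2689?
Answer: -1753 + sqrt(6332567)/23 ≈ -1643.6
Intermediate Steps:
(sqrt((-3056 - 8095)/(7986 + 1513) + 11972) + 936) - 2689 = (sqrt(-11151/9499 + 11972) + 936) - 2689 = (sqrt(-11151*1/9499 + 11972) + 936) - 2689 = (sqrt(-27/23 + 11972) + 936) - 2689 = (sqrt(275329/23) + 936) - 2689 = (sqrt(6332567)/23 + 936) - 2689 = (936 + sqrt(6332567)/23) - 2689 = -1753 + sqrt(6332567)/23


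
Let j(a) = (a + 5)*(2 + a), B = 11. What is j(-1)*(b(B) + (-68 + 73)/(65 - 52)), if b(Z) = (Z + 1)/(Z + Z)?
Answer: 532/143 ≈ 3.7203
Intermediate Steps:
j(a) = (2 + a)*(5 + a) (j(a) = (5 + a)*(2 + a) = (2 + a)*(5 + a))
b(Z) = (1 + Z)/(2*Z) (b(Z) = (1 + Z)/((2*Z)) = (1 + Z)*(1/(2*Z)) = (1 + Z)/(2*Z))
j(-1)*(b(B) + (-68 + 73)/(65 - 52)) = (10 + (-1)**2 + 7*(-1))*((1/2)*(1 + 11)/11 + (-68 + 73)/(65 - 52)) = (10 + 1 - 7)*((1/2)*(1/11)*12 + 5/13) = 4*(6/11 + 5*(1/13)) = 4*(6/11 + 5/13) = 4*(133/143) = 532/143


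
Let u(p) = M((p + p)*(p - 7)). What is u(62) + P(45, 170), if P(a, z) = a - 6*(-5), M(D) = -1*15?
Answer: 60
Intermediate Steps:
M(D) = -15
P(a, z) = 30 + a (P(a, z) = a + 30 = 30 + a)
u(p) = -15
u(62) + P(45, 170) = -15 + (30 + 45) = -15 + 75 = 60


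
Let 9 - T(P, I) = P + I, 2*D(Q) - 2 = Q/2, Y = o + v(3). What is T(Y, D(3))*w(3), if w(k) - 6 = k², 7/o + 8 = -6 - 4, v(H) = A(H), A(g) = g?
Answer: 835/12 ≈ 69.583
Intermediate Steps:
v(H) = H
o = -7/18 (o = 7/(-8 + (-6 - 4)) = 7/(-8 - 10) = 7/(-18) = 7*(-1/18) = -7/18 ≈ -0.38889)
Y = 47/18 (Y = -7/18 + 3 = 47/18 ≈ 2.6111)
D(Q) = 1 + Q/4 (D(Q) = 1 + (Q/2)/2 = 1 + Q/4)
T(P, I) = 9 - I - P (T(P, I) = 9 - (P + I) = 9 - (I + P) = 9 + (-I - P) = 9 - I - P)
w(k) = 6 + k²
T(Y, D(3))*w(3) = (9 - (1 + (¼)*3) - 1*47/18)*(6 + 3²) = (9 - (1 + ¾) - 47/18)*(6 + 9) = (9 - 1*7/4 - 47/18)*15 = (9 - 7/4 - 47/18)*15 = (167/36)*15 = 835/12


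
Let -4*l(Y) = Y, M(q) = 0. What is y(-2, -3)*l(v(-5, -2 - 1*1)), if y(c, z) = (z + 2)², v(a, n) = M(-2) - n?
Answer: -¾ ≈ -0.75000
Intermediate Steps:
v(a, n) = -n (v(a, n) = 0 - n = -n)
l(Y) = -Y/4
y(c, z) = (2 + z)²
y(-2, -3)*l(v(-5, -2 - 1*1)) = (2 - 3)²*(-(-1)*(-2 - 1*1)/4) = (-1)²*(-(-1)*(-2 - 1)/4) = 1*(-(-1)*(-3)/4) = 1*(-¼*3) = 1*(-¾) = -¾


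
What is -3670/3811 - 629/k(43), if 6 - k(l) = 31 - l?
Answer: -2463179/68598 ≈ -35.907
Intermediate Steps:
k(l) = -25 + l (k(l) = 6 - (31 - l) = 6 + (-31 + l) = -25 + l)
-3670/3811 - 629/k(43) = -3670/3811 - 629/(-25 + 43) = -3670*1/3811 - 629/18 = -3670/3811 - 629*1/18 = -3670/3811 - 629/18 = -2463179/68598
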